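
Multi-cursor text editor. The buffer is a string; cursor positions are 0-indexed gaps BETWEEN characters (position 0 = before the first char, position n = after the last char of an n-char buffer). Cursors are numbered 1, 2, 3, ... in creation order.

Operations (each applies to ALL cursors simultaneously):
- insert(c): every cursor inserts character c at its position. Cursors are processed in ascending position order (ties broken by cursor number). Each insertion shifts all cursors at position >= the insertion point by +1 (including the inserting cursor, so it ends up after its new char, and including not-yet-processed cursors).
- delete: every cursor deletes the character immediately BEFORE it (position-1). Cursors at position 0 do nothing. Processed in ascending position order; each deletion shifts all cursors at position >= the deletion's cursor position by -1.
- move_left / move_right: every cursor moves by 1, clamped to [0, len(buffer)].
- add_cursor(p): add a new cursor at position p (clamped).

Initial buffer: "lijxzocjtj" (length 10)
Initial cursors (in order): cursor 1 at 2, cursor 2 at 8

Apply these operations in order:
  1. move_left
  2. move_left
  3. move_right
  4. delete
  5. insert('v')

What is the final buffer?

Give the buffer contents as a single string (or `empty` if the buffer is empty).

Answer: vijxzovjtj

Derivation:
After op 1 (move_left): buffer="lijxzocjtj" (len 10), cursors c1@1 c2@7, authorship ..........
After op 2 (move_left): buffer="lijxzocjtj" (len 10), cursors c1@0 c2@6, authorship ..........
After op 3 (move_right): buffer="lijxzocjtj" (len 10), cursors c1@1 c2@7, authorship ..........
After op 4 (delete): buffer="ijxzojtj" (len 8), cursors c1@0 c2@5, authorship ........
After op 5 (insert('v')): buffer="vijxzovjtj" (len 10), cursors c1@1 c2@7, authorship 1.....2...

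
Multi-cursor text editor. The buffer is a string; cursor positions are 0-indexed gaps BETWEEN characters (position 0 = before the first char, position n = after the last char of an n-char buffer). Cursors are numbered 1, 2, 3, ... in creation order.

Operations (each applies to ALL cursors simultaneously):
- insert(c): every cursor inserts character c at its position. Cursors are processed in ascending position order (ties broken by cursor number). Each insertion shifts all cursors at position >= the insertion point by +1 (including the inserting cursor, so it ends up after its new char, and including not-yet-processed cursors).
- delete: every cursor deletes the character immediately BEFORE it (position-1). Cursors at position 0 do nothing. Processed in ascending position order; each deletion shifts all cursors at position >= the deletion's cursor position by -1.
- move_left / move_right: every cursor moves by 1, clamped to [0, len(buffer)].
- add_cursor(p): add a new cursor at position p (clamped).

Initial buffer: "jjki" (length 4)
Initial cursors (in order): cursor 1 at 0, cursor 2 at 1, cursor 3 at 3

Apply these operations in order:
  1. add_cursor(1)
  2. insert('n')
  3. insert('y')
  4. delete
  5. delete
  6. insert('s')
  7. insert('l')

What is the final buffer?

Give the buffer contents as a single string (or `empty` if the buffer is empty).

Answer: sljsslljksli

Derivation:
After op 1 (add_cursor(1)): buffer="jjki" (len 4), cursors c1@0 c2@1 c4@1 c3@3, authorship ....
After op 2 (insert('n')): buffer="njnnjkni" (len 8), cursors c1@1 c2@4 c4@4 c3@7, authorship 1.24..3.
After op 3 (insert('y')): buffer="nyjnnyyjknyi" (len 12), cursors c1@2 c2@7 c4@7 c3@11, authorship 11.2424..33.
After op 4 (delete): buffer="njnnjkni" (len 8), cursors c1@1 c2@4 c4@4 c3@7, authorship 1.24..3.
After op 5 (delete): buffer="jjki" (len 4), cursors c1@0 c2@1 c4@1 c3@3, authorship ....
After op 6 (insert('s')): buffer="sjssjksi" (len 8), cursors c1@1 c2@4 c4@4 c3@7, authorship 1.24..3.
After op 7 (insert('l')): buffer="sljsslljksli" (len 12), cursors c1@2 c2@7 c4@7 c3@11, authorship 11.2424..33.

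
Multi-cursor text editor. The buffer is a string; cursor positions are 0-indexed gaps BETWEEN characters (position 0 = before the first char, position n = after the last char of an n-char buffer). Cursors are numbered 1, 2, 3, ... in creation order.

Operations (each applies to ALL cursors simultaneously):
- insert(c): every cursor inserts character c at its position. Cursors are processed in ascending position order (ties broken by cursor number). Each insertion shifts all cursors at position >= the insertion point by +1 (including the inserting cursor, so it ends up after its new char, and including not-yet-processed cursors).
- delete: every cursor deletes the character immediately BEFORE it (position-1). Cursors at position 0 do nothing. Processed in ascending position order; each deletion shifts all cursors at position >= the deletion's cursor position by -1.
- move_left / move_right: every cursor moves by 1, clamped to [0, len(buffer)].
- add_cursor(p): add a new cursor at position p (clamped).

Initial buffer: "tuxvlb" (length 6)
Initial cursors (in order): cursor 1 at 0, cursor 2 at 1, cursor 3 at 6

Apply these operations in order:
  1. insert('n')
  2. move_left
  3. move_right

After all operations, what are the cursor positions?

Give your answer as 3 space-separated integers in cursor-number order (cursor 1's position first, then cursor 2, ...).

Answer: 1 3 9

Derivation:
After op 1 (insert('n')): buffer="ntnuxvlbn" (len 9), cursors c1@1 c2@3 c3@9, authorship 1.2.....3
After op 2 (move_left): buffer="ntnuxvlbn" (len 9), cursors c1@0 c2@2 c3@8, authorship 1.2.....3
After op 3 (move_right): buffer="ntnuxvlbn" (len 9), cursors c1@1 c2@3 c3@9, authorship 1.2.....3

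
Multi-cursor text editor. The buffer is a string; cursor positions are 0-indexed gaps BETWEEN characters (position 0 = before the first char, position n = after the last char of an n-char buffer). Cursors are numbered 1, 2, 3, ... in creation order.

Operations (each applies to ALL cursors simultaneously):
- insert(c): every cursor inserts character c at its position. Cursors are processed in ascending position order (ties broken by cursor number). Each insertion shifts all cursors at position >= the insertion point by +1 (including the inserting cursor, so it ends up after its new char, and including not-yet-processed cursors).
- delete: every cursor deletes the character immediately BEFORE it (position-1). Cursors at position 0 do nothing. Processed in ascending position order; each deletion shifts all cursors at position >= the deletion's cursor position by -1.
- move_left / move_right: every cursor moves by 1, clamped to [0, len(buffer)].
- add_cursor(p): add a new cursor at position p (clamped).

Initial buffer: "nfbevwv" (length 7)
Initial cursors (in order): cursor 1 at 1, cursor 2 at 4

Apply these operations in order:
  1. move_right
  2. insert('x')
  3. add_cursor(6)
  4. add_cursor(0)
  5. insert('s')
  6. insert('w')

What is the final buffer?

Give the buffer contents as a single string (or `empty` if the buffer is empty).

After op 1 (move_right): buffer="nfbevwv" (len 7), cursors c1@2 c2@5, authorship .......
After op 2 (insert('x')): buffer="nfxbevxwv" (len 9), cursors c1@3 c2@7, authorship ..1...2..
After op 3 (add_cursor(6)): buffer="nfxbevxwv" (len 9), cursors c1@3 c3@6 c2@7, authorship ..1...2..
After op 4 (add_cursor(0)): buffer="nfxbevxwv" (len 9), cursors c4@0 c1@3 c3@6 c2@7, authorship ..1...2..
After op 5 (insert('s')): buffer="snfxsbevsxswv" (len 13), cursors c4@1 c1@5 c3@9 c2@11, authorship 4..11...322..
After op 6 (insert('w')): buffer="swnfxswbevswxswwv" (len 17), cursors c4@2 c1@7 c3@12 c2@15, authorship 44..111...33222..

Answer: swnfxswbevswxswwv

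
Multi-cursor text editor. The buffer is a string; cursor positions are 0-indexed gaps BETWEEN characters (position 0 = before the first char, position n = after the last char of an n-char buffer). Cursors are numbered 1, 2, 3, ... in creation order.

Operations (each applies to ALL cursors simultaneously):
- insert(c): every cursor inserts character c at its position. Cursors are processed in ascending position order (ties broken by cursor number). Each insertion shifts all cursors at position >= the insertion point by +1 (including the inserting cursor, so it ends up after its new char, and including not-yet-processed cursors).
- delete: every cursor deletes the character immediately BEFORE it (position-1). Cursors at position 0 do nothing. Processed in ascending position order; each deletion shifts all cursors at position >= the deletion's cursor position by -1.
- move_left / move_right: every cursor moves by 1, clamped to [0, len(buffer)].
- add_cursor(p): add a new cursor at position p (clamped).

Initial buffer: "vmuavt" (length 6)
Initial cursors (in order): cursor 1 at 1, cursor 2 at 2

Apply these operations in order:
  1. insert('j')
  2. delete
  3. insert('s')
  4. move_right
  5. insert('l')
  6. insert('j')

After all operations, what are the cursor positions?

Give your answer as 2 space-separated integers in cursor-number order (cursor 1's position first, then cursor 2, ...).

After op 1 (insert('j')): buffer="vjmjuavt" (len 8), cursors c1@2 c2@4, authorship .1.2....
After op 2 (delete): buffer="vmuavt" (len 6), cursors c1@1 c2@2, authorship ......
After op 3 (insert('s')): buffer="vsmsuavt" (len 8), cursors c1@2 c2@4, authorship .1.2....
After op 4 (move_right): buffer="vsmsuavt" (len 8), cursors c1@3 c2@5, authorship .1.2....
After op 5 (insert('l')): buffer="vsmlsulavt" (len 10), cursors c1@4 c2@7, authorship .1.12.2...
After op 6 (insert('j')): buffer="vsmljsuljavt" (len 12), cursors c1@5 c2@9, authorship .1.112.22...

Answer: 5 9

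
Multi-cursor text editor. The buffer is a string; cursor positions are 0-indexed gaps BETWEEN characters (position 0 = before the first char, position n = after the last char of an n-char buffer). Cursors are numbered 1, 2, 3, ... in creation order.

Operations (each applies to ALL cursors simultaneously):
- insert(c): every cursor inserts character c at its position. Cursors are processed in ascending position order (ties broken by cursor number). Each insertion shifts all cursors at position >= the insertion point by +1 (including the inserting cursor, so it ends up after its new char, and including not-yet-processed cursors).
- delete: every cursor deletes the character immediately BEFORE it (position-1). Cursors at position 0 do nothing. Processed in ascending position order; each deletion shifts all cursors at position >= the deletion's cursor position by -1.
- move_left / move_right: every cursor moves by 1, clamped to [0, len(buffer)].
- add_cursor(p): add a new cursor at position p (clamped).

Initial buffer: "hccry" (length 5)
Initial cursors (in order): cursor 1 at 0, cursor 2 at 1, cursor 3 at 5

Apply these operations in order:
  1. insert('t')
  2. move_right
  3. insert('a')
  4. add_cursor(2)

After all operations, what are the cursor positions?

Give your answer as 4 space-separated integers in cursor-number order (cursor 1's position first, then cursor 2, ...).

Answer: 3 6 11 2

Derivation:
After op 1 (insert('t')): buffer="thtccryt" (len 8), cursors c1@1 c2@3 c3@8, authorship 1.2....3
After op 2 (move_right): buffer="thtccryt" (len 8), cursors c1@2 c2@4 c3@8, authorship 1.2....3
After op 3 (insert('a')): buffer="thatcacryta" (len 11), cursors c1@3 c2@6 c3@11, authorship 1.12.2...33
After op 4 (add_cursor(2)): buffer="thatcacryta" (len 11), cursors c4@2 c1@3 c2@6 c3@11, authorship 1.12.2...33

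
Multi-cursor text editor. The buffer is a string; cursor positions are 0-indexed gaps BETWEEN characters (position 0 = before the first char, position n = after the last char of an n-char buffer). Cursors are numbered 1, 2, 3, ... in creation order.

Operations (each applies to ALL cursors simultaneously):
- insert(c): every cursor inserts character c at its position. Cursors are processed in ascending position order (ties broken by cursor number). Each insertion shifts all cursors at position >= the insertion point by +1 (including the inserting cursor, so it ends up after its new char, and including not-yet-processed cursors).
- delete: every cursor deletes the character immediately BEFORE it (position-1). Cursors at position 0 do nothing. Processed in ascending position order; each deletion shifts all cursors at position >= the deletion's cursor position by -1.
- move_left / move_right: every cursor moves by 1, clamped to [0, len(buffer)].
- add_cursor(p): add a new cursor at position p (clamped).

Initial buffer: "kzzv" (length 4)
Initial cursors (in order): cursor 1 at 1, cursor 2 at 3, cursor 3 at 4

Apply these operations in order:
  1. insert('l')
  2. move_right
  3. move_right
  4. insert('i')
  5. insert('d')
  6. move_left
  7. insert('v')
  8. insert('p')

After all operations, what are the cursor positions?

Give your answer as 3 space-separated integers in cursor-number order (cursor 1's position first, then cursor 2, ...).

After op 1 (insert('l')): buffer="klzzlvl" (len 7), cursors c1@2 c2@5 c3@7, authorship .1..2.3
After op 2 (move_right): buffer="klzzlvl" (len 7), cursors c1@3 c2@6 c3@7, authorship .1..2.3
After op 3 (move_right): buffer="klzzlvl" (len 7), cursors c1@4 c2@7 c3@7, authorship .1..2.3
After op 4 (insert('i')): buffer="klzzilvlii" (len 10), cursors c1@5 c2@10 c3@10, authorship .1..12.323
After op 5 (insert('d')): buffer="klzzidlvliidd" (len 13), cursors c1@6 c2@13 c3@13, authorship .1..112.32323
After op 6 (move_left): buffer="klzzidlvliidd" (len 13), cursors c1@5 c2@12 c3@12, authorship .1..112.32323
After op 7 (insert('v')): buffer="klzzivdlvliidvvd" (len 16), cursors c1@6 c2@15 c3@15, authorship .1..1112.3232233
After op 8 (insert('p')): buffer="klzzivpdlvliidvvppd" (len 19), cursors c1@7 c2@18 c3@18, authorship .1..11112.323223233

Answer: 7 18 18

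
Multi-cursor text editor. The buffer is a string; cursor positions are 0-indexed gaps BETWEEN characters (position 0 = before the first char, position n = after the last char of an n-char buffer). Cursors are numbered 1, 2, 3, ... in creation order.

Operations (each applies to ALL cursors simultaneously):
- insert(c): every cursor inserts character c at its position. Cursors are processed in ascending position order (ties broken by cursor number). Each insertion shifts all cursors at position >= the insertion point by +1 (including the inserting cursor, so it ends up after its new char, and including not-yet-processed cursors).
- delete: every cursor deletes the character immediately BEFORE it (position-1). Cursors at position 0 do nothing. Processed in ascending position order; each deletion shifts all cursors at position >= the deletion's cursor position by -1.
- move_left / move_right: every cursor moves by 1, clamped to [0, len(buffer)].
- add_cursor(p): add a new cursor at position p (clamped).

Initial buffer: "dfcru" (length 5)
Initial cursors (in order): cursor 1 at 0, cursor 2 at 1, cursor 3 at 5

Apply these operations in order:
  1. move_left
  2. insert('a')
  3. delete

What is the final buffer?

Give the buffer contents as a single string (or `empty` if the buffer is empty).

Answer: dfcru

Derivation:
After op 1 (move_left): buffer="dfcru" (len 5), cursors c1@0 c2@0 c3@4, authorship .....
After op 2 (insert('a')): buffer="aadfcrau" (len 8), cursors c1@2 c2@2 c3@7, authorship 12....3.
After op 3 (delete): buffer="dfcru" (len 5), cursors c1@0 c2@0 c3@4, authorship .....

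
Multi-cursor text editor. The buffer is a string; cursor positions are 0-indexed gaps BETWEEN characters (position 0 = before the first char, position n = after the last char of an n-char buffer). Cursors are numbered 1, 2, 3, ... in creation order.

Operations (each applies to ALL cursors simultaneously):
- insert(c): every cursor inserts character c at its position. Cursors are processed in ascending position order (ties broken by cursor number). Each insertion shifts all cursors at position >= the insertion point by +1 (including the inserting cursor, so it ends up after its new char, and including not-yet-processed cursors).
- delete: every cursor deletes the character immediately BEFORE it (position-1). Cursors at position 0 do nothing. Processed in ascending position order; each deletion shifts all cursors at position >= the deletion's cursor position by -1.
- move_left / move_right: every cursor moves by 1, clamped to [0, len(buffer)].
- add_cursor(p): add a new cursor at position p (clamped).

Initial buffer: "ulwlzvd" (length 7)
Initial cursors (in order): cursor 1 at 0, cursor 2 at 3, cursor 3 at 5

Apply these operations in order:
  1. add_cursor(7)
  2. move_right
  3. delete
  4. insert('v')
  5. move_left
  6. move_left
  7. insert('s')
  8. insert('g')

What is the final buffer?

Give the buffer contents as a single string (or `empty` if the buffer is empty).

After op 1 (add_cursor(7)): buffer="ulwlzvd" (len 7), cursors c1@0 c2@3 c3@5 c4@7, authorship .......
After op 2 (move_right): buffer="ulwlzvd" (len 7), cursors c1@1 c2@4 c3@6 c4@7, authorship .......
After op 3 (delete): buffer="lwz" (len 3), cursors c1@0 c2@2 c3@3 c4@3, authorship ...
After op 4 (insert('v')): buffer="vlwvzvv" (len 7), cursors c1@1 c2@4 c3@7 c4@7, authorship 1..2.34
After op 5 (move_left): buffer="vlwvzvv" (len 7), cursors c1@0 c2@3 c3@6 c4@6, authorship 1..2.34
After op 6 (move_left): buffer="vlwvzvv" (len 7), cursors c1@0 c2@2 c3@5 c4@5, authorship 1..2.34
After op 7 (insert('s')): buffer="svlswvzssvv" (len 11), cursors c1@1 c2@4 c3@9 c4@9, authorship 11.2.2.3434
After op 8 (insert('g')): buffer="sgvlsgwvzssggvv" (len 15), cursors c1@2 c2@6 c3@13 c4@13, authorship 111.22.2.343434

Answer: sgvlsgwvzssggvv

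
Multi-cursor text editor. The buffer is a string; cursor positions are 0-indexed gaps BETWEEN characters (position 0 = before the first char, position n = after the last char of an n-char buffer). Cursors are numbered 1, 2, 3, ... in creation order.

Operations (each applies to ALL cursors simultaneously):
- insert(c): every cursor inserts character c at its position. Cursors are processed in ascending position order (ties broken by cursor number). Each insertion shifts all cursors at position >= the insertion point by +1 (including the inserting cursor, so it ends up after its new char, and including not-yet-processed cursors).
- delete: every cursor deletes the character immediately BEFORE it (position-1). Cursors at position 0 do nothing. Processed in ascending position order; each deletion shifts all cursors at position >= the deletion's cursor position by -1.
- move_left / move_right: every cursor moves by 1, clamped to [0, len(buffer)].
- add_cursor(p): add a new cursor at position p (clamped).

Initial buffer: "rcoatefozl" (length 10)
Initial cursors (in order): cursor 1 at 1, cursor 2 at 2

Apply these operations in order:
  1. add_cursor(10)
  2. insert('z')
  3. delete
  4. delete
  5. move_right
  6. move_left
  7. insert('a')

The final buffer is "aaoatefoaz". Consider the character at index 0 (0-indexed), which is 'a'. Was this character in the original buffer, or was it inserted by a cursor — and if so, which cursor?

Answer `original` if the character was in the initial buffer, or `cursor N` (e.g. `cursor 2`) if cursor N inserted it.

After op 1 (add_cursor(10)): buffer="rcoatefozl" (len 10), cursors c1@1 c2@2 c3@10, authorship ..........
After op 2 (insert('z')): buffer="rzczoatefozlz" (len 13), cursors c1@2 c2@4 c3@13, authorship .1.2........3
After op 3 (delete): buffer="rcoatefozl" (len 10), cursors c1@1 c2@2 c3@10, authorship ..........
After op 4 (delete): buffer="oatefoz" (len 7), cursors c1@0 c2@0 c3@7, authorship .......
After op 5 (move_right): buffer="oatefoz" (len 7), cursors c1@1 c2@1 c3@7, authorship .......
After op 6 (move_left): buffer="oatefoz" (len 7), cursors c1@0 c2@0 c3@6, authorship .......
After op 7 (insert('a')): buffer="aaoatefoaz" (len 10), cursors c1@2 c2@2 c3@9, authorship 12......3.
Authorship (.=original, N=cursor N): 1 2 . . . . . . 3 .
Index 0: author = 1

Answer: cursor 1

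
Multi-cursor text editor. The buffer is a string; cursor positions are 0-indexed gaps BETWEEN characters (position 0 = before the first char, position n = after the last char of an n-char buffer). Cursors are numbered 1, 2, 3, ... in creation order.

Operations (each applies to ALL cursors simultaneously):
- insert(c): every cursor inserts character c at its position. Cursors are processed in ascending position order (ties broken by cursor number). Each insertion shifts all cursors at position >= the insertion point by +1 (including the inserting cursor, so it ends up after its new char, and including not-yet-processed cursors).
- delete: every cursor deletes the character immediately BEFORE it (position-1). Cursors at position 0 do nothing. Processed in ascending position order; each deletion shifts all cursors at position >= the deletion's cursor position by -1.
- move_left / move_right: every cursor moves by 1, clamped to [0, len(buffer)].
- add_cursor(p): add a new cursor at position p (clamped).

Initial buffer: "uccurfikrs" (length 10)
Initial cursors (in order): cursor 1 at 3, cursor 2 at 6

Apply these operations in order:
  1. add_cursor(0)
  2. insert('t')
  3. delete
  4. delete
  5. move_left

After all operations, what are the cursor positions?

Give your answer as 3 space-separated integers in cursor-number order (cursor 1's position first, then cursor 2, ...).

Answer: 1 3 0

Derivation:
After op 1 (add_cursor(0)): buffer="uccurfikrs" (len 10), cursors c3@0 c1@3 c2@6, authorship ..........
After op 2 (insert('t')): buffer="tuccturftikrs" (len 13), cursors c3@1 c1@5 c2@9, authorship 3...1...2....
After op 3 (delete): buffer="uccurfikrs" (len 10), cursors c3@0 c1@3 c2@6, authorship ..........
After op 4 (delete): buffer="ucurikrs" (len 8), cursors c3@0 c1@2 c2@4, authorship ........
After op 5 (move_left): buffer="ucurikrs" (len 8), cursors c3@0 c1@1 c2@3, authorship ........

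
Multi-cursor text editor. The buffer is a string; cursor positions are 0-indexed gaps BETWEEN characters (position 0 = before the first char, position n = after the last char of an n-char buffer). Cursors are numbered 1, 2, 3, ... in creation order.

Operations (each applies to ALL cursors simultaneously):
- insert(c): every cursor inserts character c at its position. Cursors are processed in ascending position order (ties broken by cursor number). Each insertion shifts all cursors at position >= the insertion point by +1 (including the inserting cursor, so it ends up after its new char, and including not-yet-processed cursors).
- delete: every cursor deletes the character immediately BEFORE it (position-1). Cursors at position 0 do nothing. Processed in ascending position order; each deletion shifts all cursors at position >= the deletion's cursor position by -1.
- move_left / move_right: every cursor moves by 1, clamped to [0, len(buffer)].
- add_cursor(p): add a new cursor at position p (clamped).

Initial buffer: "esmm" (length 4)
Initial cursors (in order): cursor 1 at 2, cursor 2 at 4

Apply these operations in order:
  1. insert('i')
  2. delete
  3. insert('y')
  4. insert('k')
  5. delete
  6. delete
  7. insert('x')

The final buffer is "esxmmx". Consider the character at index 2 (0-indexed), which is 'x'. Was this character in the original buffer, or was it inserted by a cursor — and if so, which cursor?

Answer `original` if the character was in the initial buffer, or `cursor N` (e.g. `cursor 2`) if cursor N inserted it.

Answer: cursor 1

Derivation:
After op 1 (insert('i')): buffer="esimmi" (len 6), cursors c1@3 c2@6, authorship ..1..2
After op 2 (delete): buffer="esmm" (len 4), cursors c1@2 c2@4, authorship ....
After op 3 (insert('y')): buffer="esymmy" (len 6), cursors c1@3 c2@6, authorship ..1..2
After op 4 (insert('k')): buffer="esykmmyk" (len 8), cursors c1@4 c2@8, authorship ..11..22
After op 5 (delete): buffer="esymmy" (len 6), cursors c1@3 c2@6, authorship ..1..2
After op 6 (delete): buffer="esmm" (len 4), cursors c1@2 c2@4, authorship ....
After op 7 (insert('x')): buffer="esxmmx" (len 6), cursors c1@3 c2@6, authorship ..1..2
Authorship (.=original, N=cursor N): . . 1 . . 2
Index 2: author = 1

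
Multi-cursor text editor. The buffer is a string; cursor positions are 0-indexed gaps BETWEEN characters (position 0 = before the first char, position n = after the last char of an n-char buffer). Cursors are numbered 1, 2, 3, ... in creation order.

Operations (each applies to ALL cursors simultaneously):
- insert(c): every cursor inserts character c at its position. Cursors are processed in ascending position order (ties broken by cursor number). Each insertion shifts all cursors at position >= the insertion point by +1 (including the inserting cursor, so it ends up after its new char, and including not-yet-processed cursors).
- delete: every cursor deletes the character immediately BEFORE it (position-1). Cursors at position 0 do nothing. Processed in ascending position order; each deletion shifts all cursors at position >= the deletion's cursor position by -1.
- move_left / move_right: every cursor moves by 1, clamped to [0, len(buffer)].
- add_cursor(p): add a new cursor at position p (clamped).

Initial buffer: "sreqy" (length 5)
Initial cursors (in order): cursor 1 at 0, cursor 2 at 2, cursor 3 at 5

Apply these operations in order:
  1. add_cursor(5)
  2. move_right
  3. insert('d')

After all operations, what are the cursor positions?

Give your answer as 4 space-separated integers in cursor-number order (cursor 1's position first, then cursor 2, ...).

After op 1 (add_cursor(5)): buffer="sreqy" (len 5), cursors c1@0 c2@2 c3@5 c4@5, authorship .....
After op 2 (move_right): buffer="sreqy" (len 5), cursors c1@1 c2@3 c3@5 c4@5, authorship .....
After op 3 (insert('d')): buffer="sdredqydd" (len 9), cursors c1@2 c2@5 c3@9 c4@9, authorship .1..2..34

Answer: 2 5 9 9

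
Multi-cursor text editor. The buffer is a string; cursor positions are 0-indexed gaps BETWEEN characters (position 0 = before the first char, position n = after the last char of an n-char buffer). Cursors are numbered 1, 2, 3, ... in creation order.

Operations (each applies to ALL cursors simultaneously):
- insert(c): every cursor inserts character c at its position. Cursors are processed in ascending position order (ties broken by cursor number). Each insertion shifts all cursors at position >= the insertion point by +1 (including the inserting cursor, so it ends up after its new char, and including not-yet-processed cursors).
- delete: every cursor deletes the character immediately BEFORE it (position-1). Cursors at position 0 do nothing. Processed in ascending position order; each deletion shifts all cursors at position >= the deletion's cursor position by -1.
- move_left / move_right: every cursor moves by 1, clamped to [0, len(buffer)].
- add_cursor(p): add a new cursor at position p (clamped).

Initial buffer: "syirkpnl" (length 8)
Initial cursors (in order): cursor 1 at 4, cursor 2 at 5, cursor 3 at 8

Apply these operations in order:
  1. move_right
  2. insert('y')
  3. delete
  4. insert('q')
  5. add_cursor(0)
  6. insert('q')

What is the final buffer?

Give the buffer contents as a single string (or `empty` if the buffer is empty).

Answer: qsyirkqqpqqnlqq

Derivation:
After op 1 (move_right): buffer="syirkpnl" (len 8), cursors c1@5 c2@6 c3@8, authorship ........
After op 2 (insert('y')): buffer="syirkypynly" (len 11), cursors c1@6 c2@8 c3@11, authorship .....1.2..3
After op 3 (delete): buffer="syirkpnl" (len 8), cursors c1@5 c2@6 c3@8, authorship ........
After op 4 (insert('q')): buffer="syirkqpqnlq" (len 11), cursors c1@6 c2@8 c3@11, authorship .....1.2..3
After op 5 (add_cursor(0)): buffer="syirkqpqnlq" (len 11), cursors c4@0 c1@6 c2@8 c3@11, authorship .....1.2..3
After op 6 (insert('q')): buffer="qsyirkqqpqqnlqq" (len 15), cursors c4@1 c1@8 c2@11 c3@15, authorship 4.....11.22..33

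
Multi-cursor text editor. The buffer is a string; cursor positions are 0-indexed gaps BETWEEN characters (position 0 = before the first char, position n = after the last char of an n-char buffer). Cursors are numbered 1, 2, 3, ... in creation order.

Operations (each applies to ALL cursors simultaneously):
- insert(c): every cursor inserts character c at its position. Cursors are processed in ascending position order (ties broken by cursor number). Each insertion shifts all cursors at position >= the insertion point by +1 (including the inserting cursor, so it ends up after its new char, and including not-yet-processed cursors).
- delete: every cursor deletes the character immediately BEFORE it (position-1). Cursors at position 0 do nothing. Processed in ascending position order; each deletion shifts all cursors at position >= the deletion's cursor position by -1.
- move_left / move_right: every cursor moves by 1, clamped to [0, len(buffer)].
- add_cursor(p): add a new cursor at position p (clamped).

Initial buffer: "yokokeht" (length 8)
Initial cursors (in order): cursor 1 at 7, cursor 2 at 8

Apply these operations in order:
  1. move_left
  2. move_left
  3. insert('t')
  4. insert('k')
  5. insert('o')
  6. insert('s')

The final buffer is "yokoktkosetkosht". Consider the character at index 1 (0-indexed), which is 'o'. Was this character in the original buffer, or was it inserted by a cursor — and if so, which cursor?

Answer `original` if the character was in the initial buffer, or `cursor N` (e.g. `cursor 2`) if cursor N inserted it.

After op 1 (move_left): buffer="yokokeht" (len 8), cursors c1@6 c2@7, authorship ........
After op 2 (move_left): buffer="yokokeht" (len 8), cursors c1@5 c2@6, authorship ........
After op 3 (insert('t')): buffer="yokoktetht" (len 10), cursors c1@6 c2@8, authorship .....1.2..
After op 4 (insert('k')): buffer="yokoktketkht" (len 12), cursors c1@7 c2@10, authorship .....11.22..
After op 5 (insert('o')): buffer="yokoktkoetkoht" (len 14), cursors c1@8 c2@12, authorship .....111.222..
After op 6 (insert('s')): buffer="yokoktkosetkosht" (len 16), cursors c1@9 c2@14, authorship .....1111.2222..
Authorship (.=original, N=cursor N): . . . . . 1 1 1 1 . 2 2 2 2 . .
Index 1: author = original

Answer: original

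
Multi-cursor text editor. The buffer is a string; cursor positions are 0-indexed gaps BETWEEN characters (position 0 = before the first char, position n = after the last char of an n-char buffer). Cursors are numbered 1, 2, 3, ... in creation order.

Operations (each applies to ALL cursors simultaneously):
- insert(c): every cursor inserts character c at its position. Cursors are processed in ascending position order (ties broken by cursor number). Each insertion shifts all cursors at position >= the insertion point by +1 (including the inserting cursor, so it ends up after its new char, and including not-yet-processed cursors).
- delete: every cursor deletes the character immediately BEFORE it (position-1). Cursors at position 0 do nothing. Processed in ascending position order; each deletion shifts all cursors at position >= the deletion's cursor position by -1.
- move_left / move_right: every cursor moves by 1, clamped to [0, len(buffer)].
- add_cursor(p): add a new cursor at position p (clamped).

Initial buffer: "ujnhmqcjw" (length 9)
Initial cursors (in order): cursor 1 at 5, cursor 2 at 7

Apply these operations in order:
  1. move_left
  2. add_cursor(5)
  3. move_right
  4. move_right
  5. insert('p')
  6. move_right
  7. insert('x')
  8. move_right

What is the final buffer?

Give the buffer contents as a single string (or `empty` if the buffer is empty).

After op 1 (move_left): buffer="ujnhmqcjw" (len 9), cursors c1@4 c2@6, authorship .........
After op 2 (add_cursor(5)): buffer="ujnhmqcjw" (len 9), cursors c1@4 c3@5 c2@6, authorship .........
After op 3 (move_right): buffer="ujnhmqcjw" (len 9), cursors c1@5 c3@6 c2@7, authorship .........
After op 4 (move_right): buffer="ujnhmqcjw" (len 9), cursors c1@6 c3@7 c2@8, authorship .........
After op 5 (insert('p')): buffer="ujnhmqpcpjpw" (len 12), cursors c1@7 c3@9 c2@11, authorship ......1.3.2.
After op 6 (move_right): buffer="ujnhmqpcpjpw" (len 12), cursors c1@8 c3@10 c2@12, authorship ......1.3.2.
After op 7 (insert('x')): buffer="ujnhmqpcxpjxpwx" (len 15), cursors c1@9 c3@12 c2@15, authorship ......1.13.32.2
After op 8 (move_right): buffer="ujnhmqpcxpjxpwx" (len 15), cursors c1@10 c3@13 c2@15, authorship ......1.13.32.2

Answer: ujnhmqpcxpjxpwx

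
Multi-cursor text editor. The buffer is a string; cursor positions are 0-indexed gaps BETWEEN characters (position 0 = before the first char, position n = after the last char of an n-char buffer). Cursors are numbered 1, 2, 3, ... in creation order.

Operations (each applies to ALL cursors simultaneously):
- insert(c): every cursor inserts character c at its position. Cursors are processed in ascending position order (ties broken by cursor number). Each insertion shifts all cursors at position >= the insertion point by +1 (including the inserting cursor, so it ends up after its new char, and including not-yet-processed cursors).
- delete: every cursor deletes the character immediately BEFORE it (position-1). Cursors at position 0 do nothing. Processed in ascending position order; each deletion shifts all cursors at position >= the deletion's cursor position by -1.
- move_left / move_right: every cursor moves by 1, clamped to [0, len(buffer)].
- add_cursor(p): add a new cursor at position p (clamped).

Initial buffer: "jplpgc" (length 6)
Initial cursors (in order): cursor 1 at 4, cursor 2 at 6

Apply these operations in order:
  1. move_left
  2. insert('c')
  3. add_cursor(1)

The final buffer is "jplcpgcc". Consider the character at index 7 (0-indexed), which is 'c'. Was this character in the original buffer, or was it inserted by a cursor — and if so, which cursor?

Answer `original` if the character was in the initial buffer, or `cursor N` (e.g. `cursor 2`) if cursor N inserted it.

Answer: original

Derivation:
After op 1 (move_left): buffer="jplpgc" (len 6), cursors c1@3 c2@5, authorship ......
After op 2 (insert('c')): buffer="jplcpgcc" (len 8), cursors c1@4 c2@7, authorship ...1..2.
After op 3 (add_cursor(1)): buffer="jplcpgcc" (len 8), cursors c3@1 c1@4 c2@7, authorship ...1..2.
Authorship (.=original, N=cursor N): . . . 1 . . 2 .
Index 7: author = original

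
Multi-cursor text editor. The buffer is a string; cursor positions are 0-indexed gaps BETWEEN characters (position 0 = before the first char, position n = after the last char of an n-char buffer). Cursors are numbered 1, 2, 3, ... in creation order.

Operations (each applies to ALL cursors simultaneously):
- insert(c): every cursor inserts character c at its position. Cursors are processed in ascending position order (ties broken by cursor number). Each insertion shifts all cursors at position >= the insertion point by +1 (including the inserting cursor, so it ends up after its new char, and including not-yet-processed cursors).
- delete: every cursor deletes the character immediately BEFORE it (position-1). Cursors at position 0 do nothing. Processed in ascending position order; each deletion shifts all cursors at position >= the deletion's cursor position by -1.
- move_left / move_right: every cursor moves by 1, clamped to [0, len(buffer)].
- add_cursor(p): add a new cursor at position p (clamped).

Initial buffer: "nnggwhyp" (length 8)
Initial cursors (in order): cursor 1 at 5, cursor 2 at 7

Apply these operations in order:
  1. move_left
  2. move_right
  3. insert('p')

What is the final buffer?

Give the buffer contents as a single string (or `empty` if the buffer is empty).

After op 1 (move_left): buffer="nnggwhyp" (len 8), cursors c1@4 c2@6, authorship ........
After op 2 (move_right): buffer="nnggwhyp" (len 8), cursors c1@5 c2@7, authorship ........
After op 3 (insert('p')): buffer="nnggwphypp" (len 10), cursors c1@6 c2@9, authorship .....1..2.

Answer: nnggwphypp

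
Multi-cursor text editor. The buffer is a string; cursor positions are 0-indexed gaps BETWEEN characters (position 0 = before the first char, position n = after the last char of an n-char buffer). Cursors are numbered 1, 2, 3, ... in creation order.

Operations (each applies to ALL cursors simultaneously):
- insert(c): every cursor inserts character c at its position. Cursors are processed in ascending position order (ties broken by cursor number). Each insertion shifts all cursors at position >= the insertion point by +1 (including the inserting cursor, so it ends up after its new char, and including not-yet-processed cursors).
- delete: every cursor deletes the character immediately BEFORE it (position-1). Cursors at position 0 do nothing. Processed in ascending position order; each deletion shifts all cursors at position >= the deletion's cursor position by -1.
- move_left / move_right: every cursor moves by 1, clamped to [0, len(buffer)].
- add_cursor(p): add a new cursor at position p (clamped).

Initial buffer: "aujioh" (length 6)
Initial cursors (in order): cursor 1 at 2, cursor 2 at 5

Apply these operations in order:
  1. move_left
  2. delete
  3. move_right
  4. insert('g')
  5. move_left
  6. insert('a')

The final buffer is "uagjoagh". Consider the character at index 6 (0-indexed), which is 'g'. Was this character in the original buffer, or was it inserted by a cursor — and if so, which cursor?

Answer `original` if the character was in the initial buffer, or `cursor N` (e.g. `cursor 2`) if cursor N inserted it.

Answer: cursor 2

Derivation:
After op 1 (move_left): buffer="aujioh" (len 6), cursors c1@1 c2@4, authorship ......
After op 2 (delete): buffer="ujoh" (len 4), cursors c1@0 c2@2, authorship ....
After op 3 (move_right): buffer="ujoh" (len 4), cursors c1@1 c2@3, authorship ....
After op 4 (insert('g')): buffer="ugjogh" (len 6), cursors c1@2 c2@5, authorship .1..2.
After op 5 (move_left): buffer="ugjogh" (len 6), cursors c1@1 c2@4, authorship .1..2.
After op 6 (insert('a')): buffer="uagjoagh" (len 8), cursors c1@2 c2@6, authorship .11..22.
Authorship (.=original, N=cursor N): . 1 1 . . 2 2 .
Index 6: author = 2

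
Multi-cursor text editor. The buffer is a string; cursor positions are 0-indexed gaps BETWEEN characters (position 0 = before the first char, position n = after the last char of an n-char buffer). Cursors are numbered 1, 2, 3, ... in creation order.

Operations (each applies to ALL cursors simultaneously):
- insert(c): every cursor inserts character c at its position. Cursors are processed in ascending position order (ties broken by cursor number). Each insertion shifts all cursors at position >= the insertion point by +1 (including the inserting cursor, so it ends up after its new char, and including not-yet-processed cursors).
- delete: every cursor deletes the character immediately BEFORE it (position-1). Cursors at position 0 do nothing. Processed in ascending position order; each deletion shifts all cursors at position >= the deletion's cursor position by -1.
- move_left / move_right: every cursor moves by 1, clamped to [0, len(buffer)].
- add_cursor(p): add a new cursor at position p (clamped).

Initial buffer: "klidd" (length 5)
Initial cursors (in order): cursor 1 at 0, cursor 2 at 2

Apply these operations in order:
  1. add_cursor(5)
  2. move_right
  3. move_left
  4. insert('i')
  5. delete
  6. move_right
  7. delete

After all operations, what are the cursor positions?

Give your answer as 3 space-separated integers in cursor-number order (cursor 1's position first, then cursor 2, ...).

Answer: 0 1 2

Derivation:
After op 1 (add_cursor(5)): buffer="klidd" (len 5), cursors c1@0 c2@2 c3@5, authorship .....
After op 2 (move_right): buffer="klidd" (len 5), cursors c1@1 c2@3 c3@5, authorship .....
After op 3 (move_left): buffer="klidd" (len 5), cursors c1@0 c2@2 c3@4, authorship .....
After op 4 (insert('i')): buffer="ikliidid" (len 8), cursors c1@1 c2@4 c3@7, authorship 1..2..3.
After op 5 (delete): buffer="klidd" (len 5), cursors c1@0 c2@2 c3@4, authorship .....
After op 6 (move_right): buffer="klidd" (len 5), cursors c1@1 c2@3 c3@5, authorship .....
After op 7 (delete): buffer="ld" (len 2), cursors c1@0 c2@1 c3@2, authorship ..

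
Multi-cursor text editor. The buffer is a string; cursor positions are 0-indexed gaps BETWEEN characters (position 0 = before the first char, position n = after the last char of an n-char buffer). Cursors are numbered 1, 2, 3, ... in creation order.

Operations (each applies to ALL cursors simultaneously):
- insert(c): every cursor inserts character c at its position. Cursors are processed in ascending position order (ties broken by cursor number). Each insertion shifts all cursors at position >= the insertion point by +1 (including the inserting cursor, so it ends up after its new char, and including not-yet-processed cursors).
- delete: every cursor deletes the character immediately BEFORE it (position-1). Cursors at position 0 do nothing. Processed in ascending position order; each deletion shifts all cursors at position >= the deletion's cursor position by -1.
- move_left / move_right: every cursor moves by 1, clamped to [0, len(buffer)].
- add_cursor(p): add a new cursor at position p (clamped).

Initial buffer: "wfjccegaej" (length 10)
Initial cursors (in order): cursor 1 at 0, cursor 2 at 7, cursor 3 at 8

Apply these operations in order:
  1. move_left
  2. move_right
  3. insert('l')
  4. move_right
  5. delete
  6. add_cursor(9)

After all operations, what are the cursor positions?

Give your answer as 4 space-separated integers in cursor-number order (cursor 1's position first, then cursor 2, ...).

Answer: 2 8 9 9

Derivation:
After op 1 (move_left): buffer="wfjccegaej" (len 10), cursors c1@0 c2@6 c3@7, authorship ..........
After op 2 (move_right): buffer="wfjccegaej" (len 10), cursors c1@1 c2@7 c3@8, authorship ..........
After op 3 (insert('l')): buffer="wlfjcceglalej" (len 13), cursors c1@2 c2@9 c3@11, authorship .1......2.3..
After op 4 (move_right): buffer="wlfjcceglalej" (len 13), cursors c1@3 c2@10 c3@12, authorship .1......2.3..
After op 5 (delete): buffer="wljccegllj" (len 10), cursors c1@2 c2@8 c3@9, authorship .1.....23.
After op 6 (add_cursor(9)): buffer="wljccegllj" (len 10), cursors c1@2 c2@8 c3@9 c4@9, authorship .1.....23.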